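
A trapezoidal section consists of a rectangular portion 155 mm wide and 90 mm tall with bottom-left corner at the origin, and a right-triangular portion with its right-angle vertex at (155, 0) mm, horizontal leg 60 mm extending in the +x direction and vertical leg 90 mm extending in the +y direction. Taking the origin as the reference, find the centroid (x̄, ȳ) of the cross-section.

x̄ = 93.31 mm, ȳ = 42.57 mm

rectangular portion: A = 155 × 90 = 13950.00, centroid at (77.50, 45.00).
triangular portion: A = ½·60·90 = 2700.00, centroid at (175.00, 30.00).
ΣA = 16650.00 mm²
ΣAx̄ = (13950.00)(77.50) + (2700.00)(175.00) = 1553625.00 mm³
ΣAȳ = (13950.00)(45.00) + (2700.00)(30.00) = 708750.00 mm³
x̄ = 1553625.00 / 16650.00 = 93.31 mm
ȳ = 708750.00 / 16650.00 = 42.57 mm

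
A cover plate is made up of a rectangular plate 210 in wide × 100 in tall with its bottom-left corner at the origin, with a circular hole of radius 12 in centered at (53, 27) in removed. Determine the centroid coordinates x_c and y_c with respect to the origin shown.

x_c = 106.14 in, y_c = 50.51 in

plate: A = 210 × 100 = 21000.00, centroid at (105.00, 50.00).
hole: A = −π·12² = -452.39, centroid at (53.00, 27.00).
ΣA = 20547.61 in²
ΣAx_c = (21000.00)(105.00) + (-452.39)(53.00) = 2181023.36 in³
ΣAy_c = (21000.00)(50.00) + (-452.39)(27.00) = 1037785.49 in³
x_c = 2181023.36 / 20547.61 = 106.14 in
y_c = 1037785.49 / 20547.61 = 50.51 in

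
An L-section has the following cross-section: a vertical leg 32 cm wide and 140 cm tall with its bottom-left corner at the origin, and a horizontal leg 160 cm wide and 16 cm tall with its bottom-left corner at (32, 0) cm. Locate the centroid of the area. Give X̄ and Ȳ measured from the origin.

vertical leg: A = 32 × 140 = 4480.00, centroid at (16.00, 70.00).
horizontal leg: A = 160 × 16 = 2560.00, centroid at (112.00, 8.00).
ΣA = 7040.00 cm²
ΣAX̄ = (4480.00)(16.00) + (2560.00)(112.00) = 358400.00 cm³
ΣAȲ = (4480.00)(70.00) + (2560.00)(8.00) = 334080.00 cm³
X̄ = 358400.00 / 7040.00 = 50.91 cm
Ȳ = 334080.00 / 7040.00 = 47.45 cm

X̄ = 50.91 cm, Ȳ = 47.45 cm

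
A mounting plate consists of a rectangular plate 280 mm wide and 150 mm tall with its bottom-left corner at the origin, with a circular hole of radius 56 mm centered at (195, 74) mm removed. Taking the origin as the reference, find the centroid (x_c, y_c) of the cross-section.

x_c = 123.14 mm, y_c = 75.31 mm

plate: A = 280 × 150 = 42000.00, centroid at (140.00, 75.00).
hole: A = −π·56² = -9852.03, centroid at (195.00, 74.00).
ΣA = 32147.97 mm², ΣAx_c = 3958853.26 mm³, ΣAy_c = 2420949.44 mm³.
x_c = 3958853.26/32147.97 = 123.14 mm; y_c = 2420949.44/32147.97 = 75.31 mm.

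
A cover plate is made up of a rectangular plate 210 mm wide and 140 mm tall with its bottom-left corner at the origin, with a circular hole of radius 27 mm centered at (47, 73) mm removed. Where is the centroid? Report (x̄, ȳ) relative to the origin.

plate: A = 210 × 140 = 29400.00, centroid at (105.00, 70.00).
hole: A = −π·27² = -2290.22, centroid at (47.00, 73.00).
ΣA = 27109.78 mm², ΣAx̄ = 2979359.61 mm³, ΣAȳ = 1890813.86 mm³.
x̄ = 2979359.61/27109.78 = 109.90 mm; ȳ = 1890813.86/27109.78 = 69.75 mm.

x̄ = 109.90 mm, ȳ = 69.75 mm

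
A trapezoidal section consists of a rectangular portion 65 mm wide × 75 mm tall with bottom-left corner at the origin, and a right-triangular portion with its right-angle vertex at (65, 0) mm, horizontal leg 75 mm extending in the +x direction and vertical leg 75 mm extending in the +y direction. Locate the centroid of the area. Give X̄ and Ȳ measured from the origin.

X̄ = 53.54 mm, Ȳ = 32.93 mm

rectangular portion: A = 65 × 75 = 4875.00, centroid at (32.50, 37.50).
triangular portion: A = ½·75·75 = 2812.50, centroid at (90.00, 25.00).
ΣA = 7687.50 mm²
ΣAX̄ = (4875.00)(32.50) + (2812.50)(90.00) = 411562.50 mm³
ΣAȲ = (4875.00)(37.50) + (2812.50)(25.00) = 253125.00 mm³
X̄ = 411562.50 / 7687.50 = 53.54 mm
Ȳ = 253125.00 / 7687.50 = 32.93 mm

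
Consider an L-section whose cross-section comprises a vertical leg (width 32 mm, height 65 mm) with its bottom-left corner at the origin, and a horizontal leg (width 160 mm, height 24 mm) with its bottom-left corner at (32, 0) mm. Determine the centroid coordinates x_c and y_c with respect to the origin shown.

Part | A | x̄ᵢ | ȳᵢ | A·x̄ᵢ | A·ȳᵢ
vertical leg | 2080.00 | 16.00 | 32.50 | 33280.00 | 67600.00
horizontal leg | 3840.00 | 112.00 | 12.00 | 430080.00 | 46080.00
Σ | 5920.00 |  |  | 463360.00 | 113680.00
x_c = 463360.00 / 5920.00 = 78.27 mm
y_c = 113680.00 / 5920.00 = 19.20 mm

x_c = 78.27 mm, y_c = 19.20 mm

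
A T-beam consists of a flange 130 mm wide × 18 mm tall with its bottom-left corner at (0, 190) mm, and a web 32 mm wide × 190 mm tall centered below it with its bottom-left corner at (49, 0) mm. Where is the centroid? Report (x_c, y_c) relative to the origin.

Part | A | x̄ᵢ | ȳᵢ | A·x̄ᵢ | A·ȳᵢ
web | 6080.00 | 65.00 | 95.00 | 395200.00 | 577600.00
flange | 2340.00 | 65.00 | 199.00 | 152100.00 | 465660.00
Σ | 8420.00 |  |  | 547300.00 | 1043260.00
x_c = 547300.00 / 8420.00 = 65.00 mm
y_c = 1043260.00 / 8420.00 = 123.90 mm

x_c = 65.00 mm, y_c = 123.90 mm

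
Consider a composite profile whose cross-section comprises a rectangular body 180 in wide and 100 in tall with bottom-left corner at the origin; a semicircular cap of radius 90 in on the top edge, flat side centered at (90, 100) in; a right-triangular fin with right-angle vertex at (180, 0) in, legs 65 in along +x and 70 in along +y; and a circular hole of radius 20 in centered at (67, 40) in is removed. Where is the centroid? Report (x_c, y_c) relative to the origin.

Part | A | x̄ᵢ | ȳᵢ | A·x̄ᵢ | A·ȳᵢ
rectangular body | 18000.00 | 90.00 | 50.00 | 1620000.00 | 900000.00
semicircular top | 12723.45 | 90.00 | 138.20 | 1145110.52 | 1758345.02
triangular fin | 2275.00 | 201.67 | 23.33 | 458791.67 | 53083.33
hole | -1256.64 | 67.00 | 40.00 | -84194.68 | -50265.48
Σ | 31741.81 |  |  | 3139707.51 | 2661162.88
x_c = 3139707.51 / 31741.81 = 98.91 in
y_c = 2661162.88 / 31741.81 = 83.84 in

x_c = 98.91 in, y_c = 83.84 in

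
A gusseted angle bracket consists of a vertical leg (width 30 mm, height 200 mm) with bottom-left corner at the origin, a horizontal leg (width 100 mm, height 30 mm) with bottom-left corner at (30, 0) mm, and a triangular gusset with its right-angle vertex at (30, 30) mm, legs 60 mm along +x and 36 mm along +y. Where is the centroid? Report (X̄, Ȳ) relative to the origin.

Part | A | x̄ᵢ | ȳᵢ | A·x̄ᵢ | A·ȳᵢ
vertical leg | 6000.00 | 15.00 | 100.00 | 90000.00 | 600000.00
horizontal leg | 3000.00 | 80.00 | 15.00 | 240000.00 | 45000.00
gusset | 1080.00 | 50.00 | 42.00 | 54000.00 | 45360.00
Σ | 10080.00 |  |  | 384000.00 | 690360.00
X̄ = 384000.00 / 10080.00 = 38.10 mm
Ȳ = 690360.00 / 10080.00 = 68.49 mm

X̄ = 38.10 mm, Ȳ = 68.49 mm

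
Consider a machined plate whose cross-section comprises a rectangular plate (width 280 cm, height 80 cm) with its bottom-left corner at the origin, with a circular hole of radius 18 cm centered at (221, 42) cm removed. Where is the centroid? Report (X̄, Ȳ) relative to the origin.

plate: A = 280 × 80 = 22400.00, centroid at (140.00, 40.00).
hole: A = −π·18² = -1017.88, centroid at (221.00, 42.00).
ΣA = 21382.12 cm², ΣAX̄ = 2911049.40 cm³, ΣAȲ = 853249.21 cm³.
X̄ = 2911049.40/21382.12 = 136.14 cm; Ȳ = 853249.21/21382.12 = 39.90 cm.

X̄ = 136.14 cm, Ȳ = 39.90 cm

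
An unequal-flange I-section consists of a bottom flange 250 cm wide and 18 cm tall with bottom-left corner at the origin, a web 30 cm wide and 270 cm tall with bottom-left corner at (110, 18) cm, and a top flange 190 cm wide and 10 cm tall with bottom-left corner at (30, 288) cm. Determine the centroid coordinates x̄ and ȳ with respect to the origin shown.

x̄ = 125.00 cm, ȳ = 126.66 cm

Part | A | x̄ᵢ | ȳᵢ | A·x̄ᵢ | A·ȳᵢ
bottom flange | 4500.00 | 125.00 | 9.00 | 562500.00 | 40500.00
web | 8100.00 | 125.00 | 153.00 | 1012500.00 | 1239300.00
top flange | 1900.00 | 125.00 | 293.00 | 237500.00 | 556700.00
Σ | 14500.00 |  |  | 1812500.00 | 1836500.00
x̄ = 1812500.00 / 14500.00 = 125.00 cm
ȳ = 1836500.00 / 14500.00 = 126.66 cm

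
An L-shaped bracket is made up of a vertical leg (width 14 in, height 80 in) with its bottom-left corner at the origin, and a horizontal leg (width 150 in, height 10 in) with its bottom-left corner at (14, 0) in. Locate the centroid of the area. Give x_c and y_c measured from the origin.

x_c = 53.95 in, y_c = 19.96 in

Part | A | x̄ᵢ | ȳᵢ | A·x̄ᵢ | A·ȳᵢ
vertical leg | 1120.00 | 7.00 | 40.00 | 7840.00 | 44800.00
horizontal leg | 1500.00 | 89.00 | 5.00 | 133500.00 | 7500.00
Σ | 2620.00 |  |  | 141340.00 | 52300.00
x_c = 141340.00 / 2620.00 = 53.95 in
y_c = 52300.00 / 2620.00 = 19.96 in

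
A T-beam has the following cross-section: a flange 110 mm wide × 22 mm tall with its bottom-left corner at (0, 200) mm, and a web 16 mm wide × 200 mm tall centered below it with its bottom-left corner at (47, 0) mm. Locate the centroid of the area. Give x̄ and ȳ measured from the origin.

web: A = 16 × 200 = 3200.00, centroid at (55.00, 100.00).
flange: A = 110 × 22 = 2420.00, centroid at (55.00, 211.00).
ΣA = 5620.00 mm², ΣAx̄ = 309100.00 mm³, ΣAȳ = 830620.00 mm³.
x̄ = 309100.00/5620.00 = 55.00 mm; ȳ = 830620.00/5620.00 = 147.80 mm.

x̄ = 55.00 mm, ȳ = 147.80 mm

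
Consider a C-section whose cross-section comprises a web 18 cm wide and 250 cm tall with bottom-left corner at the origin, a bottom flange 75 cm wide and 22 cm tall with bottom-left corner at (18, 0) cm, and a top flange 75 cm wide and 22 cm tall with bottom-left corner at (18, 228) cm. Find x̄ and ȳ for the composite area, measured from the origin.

web: A = 18 × 250 = 4500.00, centroid at (9.00, 125.00).
bottom flange: A = 75 × 22 = 1650.00, centroid at (55.50, 11.00).
top flange: A = 75 × 22 = 1650.00, centroid at (55.50, 239.00).
ΣA = 7800.00 cm², ΣAx̄ = 223650.00 cm³, ΣAȳ = 975000.00 cm³.
x̄ = 223650.00/7800.00 = 28.67 cm; ȳ = 975000.00/7800.00 = 125.00 cm.

x̄ = 28.67 cm, ȳ = 125.00 cm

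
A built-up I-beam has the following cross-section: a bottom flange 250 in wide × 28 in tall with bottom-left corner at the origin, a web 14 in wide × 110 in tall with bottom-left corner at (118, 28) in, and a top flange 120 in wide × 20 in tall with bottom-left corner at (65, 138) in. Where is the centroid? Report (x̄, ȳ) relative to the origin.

bottom flange: A = 250 × 28 = 7000.00, centroid at (125.00, 14.00).
web: A = 14 × 110 = 1540.00, centroid at (125.00, 83.00).
top flange: A = 120 × 20 = 2400.00, centroid at (125.00, 148.00).
ΣA = 10940.00 in², ΣAx̄ = 1367500.00 in³, ΣAȳ = 581020.00 in³.
x̄ = 1367500.00/10940.00 = 125.00 in; ȳ = 581020.00/10940.00 = 53.11 in.

x̄ = 125.00 in, ȳ = 53.11 in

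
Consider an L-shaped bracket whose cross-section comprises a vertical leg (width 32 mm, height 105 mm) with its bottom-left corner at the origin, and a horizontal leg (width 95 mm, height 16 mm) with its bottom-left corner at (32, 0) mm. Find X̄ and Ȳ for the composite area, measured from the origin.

X̄ = 35.78 mm, Ȳ = 38.64 mm

vertical leg: A = 32 × 105 = 3360.00, centroid at (16.00, 52.50).
horizontal leg: A = 95 × 16 = 1520.00, centroid at (79.50, 8.00).
ΣA = 4880.00 mm², ΣAX̄ = 174600.00 mm³, ΣAȲ = 188560.00 mm³.
X̄ = 174600.00/4880.00 = 35.78 mm; Ȳ = 188560.00/4880.00 = 38.64 mm.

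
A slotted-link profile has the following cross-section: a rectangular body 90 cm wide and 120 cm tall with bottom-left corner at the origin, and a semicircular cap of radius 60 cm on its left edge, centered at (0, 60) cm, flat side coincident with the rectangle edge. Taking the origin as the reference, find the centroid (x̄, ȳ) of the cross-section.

Part | A | x̄ᵢ | ȳᵢ | A·x̄ᵢ | A·ȳᵢ
rectangular body | 10800.00 | 45.00 | 60.00 | 486000.00 | 648000.00
semicircular end | 5654.87 | -25.46 | 60.00 | -144000.00 | 339292.01
Σ | 16454.87 |  |  | 342000.00 | 987292.01
x̄ = 342000.00 / 16454.87 = 20.78 cm
ȳ = 987292.01 / 16454.87 = 60.00 cm

x̄ = 20.78 cm, ȳ = 60.00 cm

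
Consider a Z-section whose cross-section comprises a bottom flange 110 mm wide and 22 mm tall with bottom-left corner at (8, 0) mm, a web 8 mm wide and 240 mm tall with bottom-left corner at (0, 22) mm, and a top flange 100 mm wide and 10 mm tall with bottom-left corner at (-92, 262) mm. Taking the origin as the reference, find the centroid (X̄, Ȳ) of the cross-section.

bottom flange: A = 110 × 22 = 2420.00, centroid at (63.00, 11.00).
web: A = 8 × 240 = 1920.00, centroid at (4.00, 142.00).
top flange: A = 100 × 10 = 1000.00, centroid at (-42.00, 267.00).
ΣA = 5340.00 mm², ΣAX̄ = 118140.00 mm³, ΣAȲ = 566260.00 mm³.
X̄ = 118140.00/5340.00 = 22.12 mm; Ȳ = 566260.00/5340.00 = 106.04 mm.

X̄ = 22.12 mm, Ȳ = 106.04 mm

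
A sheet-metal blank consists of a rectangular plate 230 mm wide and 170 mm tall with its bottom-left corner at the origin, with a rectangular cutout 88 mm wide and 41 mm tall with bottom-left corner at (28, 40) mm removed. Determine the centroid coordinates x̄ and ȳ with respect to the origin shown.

x̄ = 119.37 mm, ȳ = 87.49 mm

plate: A = 230 × 170 = 39100.00, centroid at (115.00, 85.00).
hole: A = −(88 × 41) = -3608.00, centroid at (72.00, 60.50).
ΣA = 35492.00 mm², ΣAx̄ = 4236724.00 mm³, ΣAȳ = 3105216.00 mm³.
x̄ = 4236724.00/35492.00 = 119.37 mm; ȳ = 3105216.00/35492.00 = 87.49 mm.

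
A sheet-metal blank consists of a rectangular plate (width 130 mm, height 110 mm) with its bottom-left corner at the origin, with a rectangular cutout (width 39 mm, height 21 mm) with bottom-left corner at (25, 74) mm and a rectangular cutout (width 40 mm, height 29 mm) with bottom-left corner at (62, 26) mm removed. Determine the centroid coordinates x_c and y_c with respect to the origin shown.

x_c = 64.76 mm, y_c = 54.40 mm

plate: A = 130 × 110 = 14300.00, centroid at (65.00, 55.00).
hole 1: A = −(39 × 21) = -819.00, centroid at (44.50, 84.50).
hole 2: A = −(40 × 29) = -1160.00, centroid at (82.00, 40.50).
ΣA = 12321.00 mm², ΣAx_c = 797934.50 mm³, ΣAy_c = 670314.50 mm³.
x_c = 797934.50/12321.00 = 64.76 mm; y_c = 670314.50/12321.00 = 54.40 mm.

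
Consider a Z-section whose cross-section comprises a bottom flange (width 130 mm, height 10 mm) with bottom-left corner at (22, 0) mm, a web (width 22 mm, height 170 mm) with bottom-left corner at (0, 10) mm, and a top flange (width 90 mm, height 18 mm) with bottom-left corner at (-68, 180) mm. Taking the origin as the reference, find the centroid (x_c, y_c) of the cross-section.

x_c = 17.56 mm, y_c = 100.30 mm

Part | A | x̄ᵢ | ȳᵢ | A·x̄ᵢ | A·ȳᵢ
bottom flange | 1300.00 | 87.00 | 5.00 | 113100.00 | 6500.00
web | 3740.00 | 11.00 | 95.00 | 41140.00 | 355300.00
top flange | 1620.00 | -23.00 | 189.00 | -37260.00 | 306180.00
Σ | 6660.00 |  |  | 116980.00 | 667980.00
x_c = 116980.00 / 6660.00 = 17.56 mm
y_c = 667980.00 / 6660.00 = 100.30 mm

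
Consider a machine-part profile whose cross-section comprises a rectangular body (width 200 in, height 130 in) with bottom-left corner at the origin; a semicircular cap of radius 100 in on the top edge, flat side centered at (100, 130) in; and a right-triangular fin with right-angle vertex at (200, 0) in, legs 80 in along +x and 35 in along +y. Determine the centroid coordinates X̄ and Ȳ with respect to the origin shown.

X̄ = 104.11 in, Ȳ = 102.42 in

rectangular body: A = 200 × 130 = 26000.00, centroid at (100.00, 65.00).
semicircular top: A = ½π·100² = 15707.96, centroid at (100.00, 172.44).
triangular fin: A = ½·80·35 = 1400.00, centroid at (226.67, 11.67).
ΣA = 43107.96 in², ΣAX̄ = 4488129.66 in³, ΣAȲ = 4415035.22 in³.
X̄ = 4488129.66/43107.96 = 104.11 in; Ȳ = 4415035.22/43107.96 = 102.42 in.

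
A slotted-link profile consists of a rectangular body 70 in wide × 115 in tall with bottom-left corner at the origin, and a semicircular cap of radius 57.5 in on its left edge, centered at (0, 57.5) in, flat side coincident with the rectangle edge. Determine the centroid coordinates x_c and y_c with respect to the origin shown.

x_c = 11.70 in, y_c = 57.50 in

rectangular body: A = 70 × 115 = 8050.00, centroid at (35.00, 57.50).
semicircular end: A = ½π·57.5² = 5193.45, centroid at (-24.40, 57.50).
ΣA = 13243.45 in²
ΣAx_c = (8050.00)(35.00) + (5193.45)(-24.40) = 155010.42 in³
ΣAy_c = (8050.00)(57.50) + (5193.45)(57.50) = 761498.11 in³
x_c = 155010.42 / 13243.45 = 11.70 in
y_c = 761498.11 / 13243.45 = 57.50 in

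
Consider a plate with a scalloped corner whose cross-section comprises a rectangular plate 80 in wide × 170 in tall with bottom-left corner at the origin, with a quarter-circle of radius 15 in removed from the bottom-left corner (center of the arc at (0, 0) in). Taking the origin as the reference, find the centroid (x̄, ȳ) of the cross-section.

Part | A | x̄ᵢ | ȳᵢ | A·x̄ᵢ | A·ȳᵢ
plate | 13600.00 | 40.00 | 85.00 | 544000.00 | 1156000.00
removed quarter-circle | -176.71 | 6.37 | 6.37 | -1125.00 | -1125.00
Σ | 13423.29 |  |  | 542875.00 | 1154875.00
x̄ = 542875.00 / 13423.29 = 40.44 in
ȳ = 1154875.00 / 13423.29 = 86.04 in

x̄ = 40.44 in, ȳ = 86.04 in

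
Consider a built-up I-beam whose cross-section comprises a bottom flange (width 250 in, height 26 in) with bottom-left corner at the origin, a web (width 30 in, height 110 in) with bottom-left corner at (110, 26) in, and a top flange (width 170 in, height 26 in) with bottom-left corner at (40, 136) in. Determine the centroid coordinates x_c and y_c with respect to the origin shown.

x_c = 125.00 in, y_c = 71.05 in

Part | A | x̄ᵢ | ȳᵢ | A·x̄ᵢ | A·ȳᵢ
bottom flange | 6500.00 | 125.00 | 13.00 | 812500.00 | 84500.00
web | 3300.00 | 125.00 | 81.00 | 412500.00 | 267300.00
top flange | 4420.00 | 125.00 | 149.00 | 552500.00 | 658580.00
Σ | 14220.00 |  |  | 1777500.00 | 1010380.00
x_c = 1777500.00 / 14220.00 = 125.00 in
y_c = 1010380.00 / 14220.00 = 71.05 in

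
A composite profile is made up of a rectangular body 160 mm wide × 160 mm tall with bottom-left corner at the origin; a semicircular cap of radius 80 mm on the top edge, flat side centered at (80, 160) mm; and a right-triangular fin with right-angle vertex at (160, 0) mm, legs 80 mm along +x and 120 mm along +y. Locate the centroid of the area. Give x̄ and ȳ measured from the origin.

x̄ = 92.66 mm, ȳ = 103.57 mm

rectangular body: A = 160 × 160 = 25600.00, centroid at (80.00, 80.00).
semicircular top: A = ½π·80² = 10053.10, centroid at (80.00, 193.95).
triangular fin: A = ½·80·120 = 4800.00, centroid at (186.67, 40.00).
ΣA = 40453.10 mm²
ΣAx̄ = (25600.00)(80.00) + (10053.10)(80.00) + (4800.00)(186.67) = 3748247.72 mm³
ΣAȳ = (25600.00)(80.00) + (10053.10)(193.95) + (4800.00)(40.00) = 4189828.77 mm³
x̄ = 3748247.72 / 40453.10 = 92.66 mm
ȳ = 4189828.77 / 40453.10 = 103.57 mm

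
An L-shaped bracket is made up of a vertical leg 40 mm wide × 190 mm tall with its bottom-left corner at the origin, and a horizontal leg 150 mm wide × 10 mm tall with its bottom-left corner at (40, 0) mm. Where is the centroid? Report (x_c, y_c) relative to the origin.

x_c = 35.66 mm, y_c = 80.16 mm

vertical leg: A = 40 × 190 = 7600.00, centroid at (20.00, 95.00).
horizontal leg: A = 150 × 10 = 1500.00, centroid at (115.00, 5.00).
ΣA = 9100.00 mm², ΣAx_c = 324500.00 mm³, ΣAy_c = 729500.00 mm³.
x_c = 324500.00/9100.00 = 35.66 mm; y_c = 729500.00/9100.00 = 80.16 mm.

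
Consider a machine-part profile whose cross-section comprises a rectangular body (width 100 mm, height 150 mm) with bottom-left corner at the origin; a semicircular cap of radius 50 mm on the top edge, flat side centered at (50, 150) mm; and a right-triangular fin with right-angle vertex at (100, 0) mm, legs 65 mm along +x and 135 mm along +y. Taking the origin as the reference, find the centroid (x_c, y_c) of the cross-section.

x_c = 63.49 mm, y_c = 85.56 mm

rectangular body: A = 100 × 150 = 15000.00, centroid at (50.00, 75.00).
semicircular top: A = ½π·50² = 3926.99, centroid at (50.00, 171.22).
triangular fin: A = ½·65·135 = 4387.50, centroid at (121.67, 45.00).
ΣA = 23314.49 mm², ΣAx_c = 1480162.04 mm³, ΣAy_c = 1994819.46 mm³.
x_c = 1480162.04/23314.49 = 63.49 mm; y_c = 1994819.46/23314.49 = 85.56 mm.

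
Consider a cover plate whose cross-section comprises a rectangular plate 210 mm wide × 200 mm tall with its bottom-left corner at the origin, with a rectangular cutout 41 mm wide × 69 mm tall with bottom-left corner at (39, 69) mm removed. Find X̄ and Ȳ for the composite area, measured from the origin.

X̄ = 108.29 mm, Ȳ = 99.75 mm

plate: A = 210 × 200 = 42000.00, centroid at (105.00, 100.00).
hole: A = −(41 × 69) = -2829.00, centroid at (59.50, 103.50).
ΣA = 39171.00 mm²
ΣAX̄ = (42000.00)(105.00) + (-2829.00)(59.50) = 4241674.50 mm³
ΣAȲ = (42000.00)(100.00) + (-2829.00)(103.50) = 3907198.50 mm³
X̄ = 4241674.50 / 39171.00 = 108.29 mm
Ȳ = 3907198.50 / 39171.00 = 99.75 mm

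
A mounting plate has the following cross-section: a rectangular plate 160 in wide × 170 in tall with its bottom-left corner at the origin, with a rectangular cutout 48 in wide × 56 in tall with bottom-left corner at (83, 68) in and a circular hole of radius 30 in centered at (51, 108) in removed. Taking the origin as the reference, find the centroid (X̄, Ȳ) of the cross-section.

Part | A | x̄ᵢ | ȳᵢ | A·x̄ᵢ | A·ȳᵢ
plate | 27200.00 | 80.00 | 85.00 | 2176000.00 | 2312000.00
hole 1 | -2688.00 | 107.00 | 96.00 | -287616.00 | -258048.00
hole 2 | -2827.43 | 51.00 | 108.00 | -144199.10 | -305362.81
Σ | 21684.57 |  |  | 1744184.90 | 1748589.19
X̄ = 1744184.90 / 21684.57 = 80.43 in
Ȳ = 1748589.19 / 21684.57 = 80.64 in

X̄ = 80.43 in, Ȳ = 80.64 in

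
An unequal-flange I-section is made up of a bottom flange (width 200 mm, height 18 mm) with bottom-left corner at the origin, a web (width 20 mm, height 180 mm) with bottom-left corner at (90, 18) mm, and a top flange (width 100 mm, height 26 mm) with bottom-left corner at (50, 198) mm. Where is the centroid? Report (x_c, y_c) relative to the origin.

Part | A | x̄ᵢ | ȳᵢ | A·x̄ᵢ | A·ȳᵢ
bottom flange | 3600.00 | 100.00 | 9.00 | 360000.00 | 32400.00
web | 3600.00 | 100.00 | 108.00 | 360000.00 | 388800.00
top flange | 2600.00 | 100.00 | 211.00 | 260000.00 | 548600.00
Σ | 9800.00 |  |  | 980000.00 | 969800.00
x_c = 980000.00 / 9800.00 = 100.00 mm
y_c = 969800.00 / 9800.00 = 98.96 mm

x_c = 100.00 mm, y_c = 98.96 mm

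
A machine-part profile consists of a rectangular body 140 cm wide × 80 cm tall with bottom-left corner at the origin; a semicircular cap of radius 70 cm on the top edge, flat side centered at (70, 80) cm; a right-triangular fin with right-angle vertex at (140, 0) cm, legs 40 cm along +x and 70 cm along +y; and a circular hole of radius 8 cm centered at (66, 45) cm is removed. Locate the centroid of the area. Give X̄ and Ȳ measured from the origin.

Part | A | x̄ᵢ | ȳᵢ | A·x̄ᵢ | A·ȳᵢ
rectangular body | 11200.00 | 70.00 | 40.00 | 784000.00 | 448000.00
semicircular top | 7696.90 | 70.00 | 109.71 | 538783.14 | 844418.83
triangular fin | 1400.00 | 153.33 | 23.33 | 214666.67 | 32666.67
hole | -201.06 | 66.00 | 45.00 | -13270.09 | -9047.79
Σ | 20095.84 |  |  | 1524179.72 | 1316037.71
X̄ = 1524179.72 / 20095.84 = 75.85 cm
Ȳ = 1316037.71 / 20095.84 = 65.49 cm

X̄ = 75.85 cm, Ȳ = 65.49 cm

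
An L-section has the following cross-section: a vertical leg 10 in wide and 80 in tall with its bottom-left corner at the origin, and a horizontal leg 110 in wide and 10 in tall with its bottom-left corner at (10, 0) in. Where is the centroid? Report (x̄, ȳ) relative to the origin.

x̄ = 39.74 in, ȳ = 19.74 in

Part | A | x̄ᵢ | ȳᵢ | A·x̄ᵢ | A·ȳᵢ
vertical leg | 800.00 | 5.00 | 40.00 | 4000.00 | 32000.00
horizontal leg | 1100.00 | 65.00 | 5.00 | 71500.00 | 5500.00
Σ | 1900.00 |  |  | 75500.00 | 37500.00
x̄ = 75500.00 / 1900.00 = 39.74 in
ȳ = 37500.00 / 1900.00 = 19.74 in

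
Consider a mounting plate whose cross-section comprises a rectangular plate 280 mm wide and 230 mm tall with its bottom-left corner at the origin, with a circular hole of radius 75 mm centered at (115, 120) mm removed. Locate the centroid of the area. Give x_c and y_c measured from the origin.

plate: A = 280 × 230 = 64400.00, centroid at (140.00, 115.00).
hole: A = −π·75² = -17671.46, centroid at (115.00, 120.00).
ΣA = 46728.54 mm², ΣAx_c = 6983782.25 mm³, ΣAy_c = 5285424.96 mm³.
x_c = 6983782.25/46728.54 = 149.45 mm; y_c = 5285424.96/46728.54 = 113.11 mm.

x_c = 149.45 mm, y_c = 113.11 mm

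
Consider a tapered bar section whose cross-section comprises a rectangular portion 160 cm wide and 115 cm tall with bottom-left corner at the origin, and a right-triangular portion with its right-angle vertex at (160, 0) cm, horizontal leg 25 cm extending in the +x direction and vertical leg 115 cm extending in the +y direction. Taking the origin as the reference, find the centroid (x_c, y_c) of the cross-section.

x_c = 86.40 cm, y_c = 56.11 cm

rectangular portion: A = 160 × 115 = 18400.00, centroid at (80.00, 57.50).
triangular portion: A = ½·25·115 = 1437.50, centroid at (168.33, 38.33).
ΣA = 19837.50 cm²
ΣAx_c = (18400.00)(80.00) + (1437.50)(168.33) = 1713979.17 cm³
ΣAy_c = (18400.00)(57.50) + (1437.50)(38.33) = 1113104.17 cm³
x_c = 1713979.17 / 19837.50 = 86.40 cm
y_c = 1113104.17 / 19837.50 = 56.11 cm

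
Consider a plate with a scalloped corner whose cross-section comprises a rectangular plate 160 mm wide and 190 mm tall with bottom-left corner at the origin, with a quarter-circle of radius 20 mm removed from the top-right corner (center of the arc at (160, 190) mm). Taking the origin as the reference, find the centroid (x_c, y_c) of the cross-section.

Part | A | x̄ᵢ | ȳᵢ | A·x̄ᵢ | A·ȳᵢ
plate | 30400.00 | 80.00 | 95.00 | 2432000.00 | 2888000.00
removed quarter-circle | -314.16 | 151.51 | 181.51 | -47598.82 | -57023.59
Σ | 30085.84 |  |  | 2384401.18 | 2830976.41
x_c = 2384401.18 / 30085.84 = 79.25 mm
y_c = 2830976.41 / 30085.84 = 94.10 mm

x_c = 79.25 mm, y_c = 94.10 mm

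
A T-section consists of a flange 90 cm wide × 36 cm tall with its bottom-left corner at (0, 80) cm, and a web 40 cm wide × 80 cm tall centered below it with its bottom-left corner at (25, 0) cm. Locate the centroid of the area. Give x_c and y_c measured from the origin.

x_c = 45.00 cm, y_c = 69.18 cm

Part | A | x̄ᵢ | ȳᵢ | A·x̄ᵢ | A·ȳᵢ
web | 3200.00 | 45.00 | 40.00 | 144000.00 | 128000.00
flange | 3240.00 | 45.00 | 98.00 | 145800.00 | 317520.00
Σ | 6440.00 |  |  | 289800.00 | 445520.00
x_c = 289800.00 / 6440.00 = 45.00 cm
y_c = 445520.00 / 6440.00 = 69.18 cm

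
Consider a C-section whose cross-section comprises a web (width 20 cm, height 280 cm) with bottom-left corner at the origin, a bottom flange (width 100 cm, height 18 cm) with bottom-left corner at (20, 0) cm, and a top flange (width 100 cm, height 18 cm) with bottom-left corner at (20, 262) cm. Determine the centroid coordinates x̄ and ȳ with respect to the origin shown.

web: A = 20 × 280 = 5600.00, centroid at (10.00, 140.00).
bottom flange: A = 100 × 18 = 1800.00, centroid at (70.00, 9.00).
top flange: A = 100 × 18 = 1800.00, centroid at (70.00, 271.00).
ΣA = 9200.00 cm², ΣAx̄ = 308000.00 cm³, ΣAȳ = 1288000.00 cm³.
x̄ = 308000.00/9200.00 = 33.48 cm; ȳ = 1288000.00/9200.00 = 140.00 cm.

x̄ = 33.48 cm, ȳ = 140.00 cm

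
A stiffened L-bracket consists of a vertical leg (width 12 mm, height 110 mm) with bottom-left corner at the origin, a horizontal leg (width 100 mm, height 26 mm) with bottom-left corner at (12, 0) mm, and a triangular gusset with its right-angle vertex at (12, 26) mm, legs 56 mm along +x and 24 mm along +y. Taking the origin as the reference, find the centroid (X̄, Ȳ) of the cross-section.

X̄ = 41.32 mm, Ȳ = 28.15 mm

vertical leg: A = 12 × 110 = 1320.00, centroid at (6.00, 55.00).
horizontal leg: A = 100 × 26 = 2600.00, centroid at (62.00, 13.00).
gusset: A = ½·56·24 = 672.00, centroid at (30.67, 34.00).
ΣA = 4592.00 mm²
ΣAX̄ = (1320.00)(6.00) + (2600.00)(62.00) + (672.00)(30.67) = 189728.00 mm³
ΣAȲ = (1320.00)(55.00) + (2600.00)(13.00) + (672.00)(34.00) = 129248.00 mm³
X̄ = 189728.00 / 4592.00 = 41.32 mm
Ȳ = 129248.00 / 4592.00 = 28.15 mm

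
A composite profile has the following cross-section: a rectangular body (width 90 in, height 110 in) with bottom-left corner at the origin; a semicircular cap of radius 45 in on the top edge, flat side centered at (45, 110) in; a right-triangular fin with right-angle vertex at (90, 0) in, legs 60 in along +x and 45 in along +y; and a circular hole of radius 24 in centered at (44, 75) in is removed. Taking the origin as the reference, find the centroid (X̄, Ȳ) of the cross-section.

X̄ = 52.10 in, Ȳ = 66.53 in

rectangular body: A = 90 × 110 = 9900.00, centroid at (45.00, 55.00).
semicircular top: A = ½π·45² = 3180.86, centroid at (45.00, 129.10).
triangular fin: A = ½·60·45 = 1350.00, centroid at (110.00, 15.00).
hole: A = −π·24² = -1809.56, centroid at (44.00, 75.00).
ΣA = 12621.31 in², ΣAX̄ = 657518.29 in³, ΣAȲ = 839678.08 in³.
X̄ = 657518.29/12621.31 = 52.10 in; Ȳ = 839678.08/12621.31 = 66.53 in.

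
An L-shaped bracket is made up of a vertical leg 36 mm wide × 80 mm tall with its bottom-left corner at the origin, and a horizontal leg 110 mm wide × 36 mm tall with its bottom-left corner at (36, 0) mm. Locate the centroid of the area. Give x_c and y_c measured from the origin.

x_c = 60.26 mm, y_c = 27.26 mm

vertical leg: A = 36 × 80 = 2880.00, centroid at (18.00, 40.00).
horizontal leg: A = 110 × 36 = 3960.00, centroid at (91.00, 18.00).
ΣA = 6840.00 mm², ΣAx_c = 412200.00 mm³, ΣAy_c = 186480.00 mm³.
x_c = 412200.00/6840.00 = 60.26 mm; y_c = 186480.00/6840.00 = 27.26 mm.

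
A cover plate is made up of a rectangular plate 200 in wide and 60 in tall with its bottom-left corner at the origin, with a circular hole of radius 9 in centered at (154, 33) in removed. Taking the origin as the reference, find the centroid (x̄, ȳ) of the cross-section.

x̄ = 98.83 in, ȳ = 29.94 in

Part | A | x̄ᵢ | ȳᵢ | A·x̄ᵢ | A·ȳᵢ
plate | 12000.00 | 100.00 | 30.00 | 1200000.00 | 360000.00
hole | -254.47 | 154.00 | 33.00 | -39188.23 | -8397.48
Σ | 11745.53 |  |  | 1160811.77 | 351602.52
x̄ = 1160811.77 / 11745.53 = 98.83 in
ȳ = 351602.52 / 11745.53 = 29.94 in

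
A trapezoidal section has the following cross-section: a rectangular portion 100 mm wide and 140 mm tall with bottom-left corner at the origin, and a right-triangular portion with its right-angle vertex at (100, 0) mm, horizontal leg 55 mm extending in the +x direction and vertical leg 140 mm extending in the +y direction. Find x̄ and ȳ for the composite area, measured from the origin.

x̄ = 64.74 mm, ȳ = 64.97 mm

rectangular portion: A = 100 × 140 = 14000.00, centroid at (50.00, 70.00).
triangular portion: A = ½·55·140 = 3850.00, centroid at (118.33, 46.67).
ΣA = 17850.00 mm², ΣAx̄ = 1155583.33 mm³, ΣAȳ = 1159666.67 mm³.
x̄ = 1155583.33/17850.00 = 64.74 mm; ȳ = 1159666.67/17850.00 = 64.97 mm.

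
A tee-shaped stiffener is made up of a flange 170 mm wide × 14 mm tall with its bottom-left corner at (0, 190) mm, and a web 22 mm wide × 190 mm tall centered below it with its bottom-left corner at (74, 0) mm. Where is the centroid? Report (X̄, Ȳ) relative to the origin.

X̄ = 85.00 mm, Ȳ = 132.01 mm

web: A = 22 × 190 = 4180.00, centroid at (85.00, 95.00).
flange: A = 170 × 14 = 2380.00, centroid at (85.00, 197.00).
ΣA = 6560.00 mm², ΣAX̄ = 557600.00 mm³, ΣAȲ = 865960.00 mm³.
X̄ = 557600.00/6560.00 = 85.00 mm; Ȳ = 865960.00/6560.00 = 132.01 mm.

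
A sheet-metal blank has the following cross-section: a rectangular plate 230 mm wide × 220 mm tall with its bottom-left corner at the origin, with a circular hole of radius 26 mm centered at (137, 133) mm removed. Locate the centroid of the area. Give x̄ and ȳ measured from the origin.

plate: A = 230 × 220 = 50600.00, centroid at (115.00, 110.00).
hole: A = −π·26² = -2123.72, centroid at (137.00, 133.00).
ΣA = 48476.28 mm², ΣAx̄ = 5528050.82 mm³, ΣAȳ = 5283545.69 mm³.
x̄ = 5528050.82/48476.28 = 114.04 mm; ȳ = 5283545.69/48476.28 = 108.99 mm.

x̄ = 114.04 mm, ȳ = 108.99 mm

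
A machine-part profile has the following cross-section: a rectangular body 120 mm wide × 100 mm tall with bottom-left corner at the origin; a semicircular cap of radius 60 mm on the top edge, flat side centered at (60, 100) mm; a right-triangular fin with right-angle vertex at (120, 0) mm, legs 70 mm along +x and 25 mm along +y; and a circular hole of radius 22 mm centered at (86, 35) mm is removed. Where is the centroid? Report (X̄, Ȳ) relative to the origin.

rectangular body: A = 120 × 100 = 12000.00, centroid at (60.00, 50.00).
semicircular top: A = ½π·60² = 5654.87, centroid at (60.00, 125.46).
triangular fin: A = ½·70·25 = 875.00, centroid at (143.33, 8.33).
hole: A = −π·22² = -1520.53, centroid at (86.00, 35.00).
ΣA = 17009.34 mm², ΣAX̄ = 1053943.02 mm³, ΣAȲ = 1263559.76 mm³.
X̄ = 1053943.02/17009.34 = 61.96 mm; Ȳ = 1263559.76/17009.34 = 74.29 mm.

X̄ = 61.96 mm, Ȳ = 74.29 mm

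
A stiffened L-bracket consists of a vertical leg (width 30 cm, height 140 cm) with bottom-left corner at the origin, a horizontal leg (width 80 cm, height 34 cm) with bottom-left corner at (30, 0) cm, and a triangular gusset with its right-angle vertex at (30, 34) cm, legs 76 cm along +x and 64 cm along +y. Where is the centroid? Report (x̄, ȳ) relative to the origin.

x̄ = 41.49 cm, ȳ = 50.77 cm

vertical leg: A = 30 × 140 = 4200.00, centroid at (15.00, 70.00).
horizontal leg: A = 80 × 34 = 2720.00, centroid at (70.00, 17.00).
gusset: A = ½·76·64 = 2432.00, centroid at (55.33, 55.33).
ΣA = 9352.00 cm²
ΣAx̄ = (4200.00)(15.00) + (2720.00)(70.00) + (2432.00)(55.33) = 387970.67 cm³
ΣAȳ = (4200.00)(70.00) + (2720.00)(17.00) + (2432.00)(55.33) = 474810.67 cm³
x̄ = 387970.67 / 9352.00 = 41.49 cm
ȳ = 474810.67 / 9352.00 = 50.77 cm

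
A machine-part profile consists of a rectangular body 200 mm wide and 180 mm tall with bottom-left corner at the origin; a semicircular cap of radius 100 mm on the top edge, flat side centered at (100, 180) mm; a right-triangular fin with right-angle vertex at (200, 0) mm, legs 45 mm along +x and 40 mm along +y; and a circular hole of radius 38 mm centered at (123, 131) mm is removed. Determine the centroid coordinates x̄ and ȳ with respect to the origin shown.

x̄ = 99.98 mm, ȳ = 127.97 mm

Part | A | x̄ᵢ | ȳᵢ | A·x̄ᵢ | A·ȳᵢ
rectangular body | 36000.00 | 100.00 | 90.00 | 3600000.00 | 3240000.00
semicircular top | 15707.96 | 100.00 | 222.44 | 1570796.33 | 3494100.05
triangular fin | 900.00 | 215.00 | 13.33 | 193500.00 | 12000.00
hole | -4536.46 | 123.00 | 131.00 | -557984.55 | -594276.23
Σ | 48071.50 |  |  | 4806311.77 | 6151823.82
x̄ = 4806311.77 / 48071.50 = 99.98 mm
ȳ = 6151823.82 / 48071.50 = 127.97 mm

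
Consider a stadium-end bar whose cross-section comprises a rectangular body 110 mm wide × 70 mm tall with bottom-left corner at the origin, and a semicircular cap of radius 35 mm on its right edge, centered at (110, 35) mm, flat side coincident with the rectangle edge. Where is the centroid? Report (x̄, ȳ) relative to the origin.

x̄ = 68.97 mm, ȳ = 35.00 mm

Part | A | x̄ᵢ | ȳᵢ | A·x̄ᵢ | A·ȳᵢ
rectangular body | 7700.00 | 55.00 | 35.00 | 423500.00 | 269500.00
semicircular end | 1924.23 | 124.85 | 35.00 | 240248.14 | 67347.89
Σ | 9624.23 |  |  | 663748.14 | 336847.89
x̄ = 663748.14 / 9624.23 = 68.97 mm
ȳ = 336847.89 / 9624.23 = 35.00 mm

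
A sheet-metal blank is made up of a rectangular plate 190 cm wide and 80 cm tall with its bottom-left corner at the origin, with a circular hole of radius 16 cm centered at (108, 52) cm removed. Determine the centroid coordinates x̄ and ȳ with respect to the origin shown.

Part | A | x̄ᵢ | ȳᵢ | A·x̄ᵢ | A·ȳᵢ
plate | 15200.00 | 95.00 | 40.00 | 1444000.00 | 608000.00
hole | -804.25 | 108.00 | 52.00 | -86858.75 | -41820.88
Σ | 14395.75 |  |  | 1357141.25 | 566179.12
x̄ = 1357141.25 / 14395.75 = 94.27 cm
ȳ = 566179.12 / 14395.75 = 39.33 cm

x̄ = 94.27 cm, ȳ = 39.33 cm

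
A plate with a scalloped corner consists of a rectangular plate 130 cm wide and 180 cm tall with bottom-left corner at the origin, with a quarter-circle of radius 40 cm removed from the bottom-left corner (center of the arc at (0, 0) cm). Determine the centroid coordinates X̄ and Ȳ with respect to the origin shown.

plate: A = 130 × 180 = 23400.00, centroid at (65.00, 90.00).
removed quarter-circle: A = −¼π·40² = -1256.64, centroid at (16.98, 16.98).
ΣA = 22143.36 cm², ΣAX̄ = 1499666.67 cm³, ΣAȲ = 2084666.67 cm³.
X̄ = 1499666.67/22143.36 = 67.73 cm; Ȳ = 2084666.67/22143.36 = 94.14 cm.

X̄ = 67.73 cm, Ȳ = 94.14 cm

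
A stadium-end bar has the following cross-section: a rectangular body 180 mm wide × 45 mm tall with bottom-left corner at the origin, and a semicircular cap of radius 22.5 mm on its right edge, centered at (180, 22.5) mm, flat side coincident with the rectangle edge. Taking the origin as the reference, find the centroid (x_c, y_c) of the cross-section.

x_c = 98.90 mm, y_c = 22.50 mm

Part | A | x̄ᵢ | ȳᵢ | A·x̄ᵢ | A·ȳᵢ
rectangular body | 8100.00 | 90.00 | 22.50 | 729000.00 | 182250.00
semicircular end | 795.22 | 189.55 | 22.50 | 150732.57 | 17892.35
Σ | 8895.22 |  |  | 879732.57 | 200142.35
x_c = 879732.57 / 8895.22 = 98.90 mm
y_c = 200142.35 / 8895.22 = 22.50 mm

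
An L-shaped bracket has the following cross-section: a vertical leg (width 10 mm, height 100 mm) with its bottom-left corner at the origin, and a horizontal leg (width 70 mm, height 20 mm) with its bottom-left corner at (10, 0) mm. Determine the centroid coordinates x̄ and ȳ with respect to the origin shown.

Part | A | x̄ᵢ | ȳᵢ | A·x̄ᵢ | A·ȳᵢ
vertical leg | 1000.00 | 5.00 | 50.00 | 5000.00 | 50000.00
horizontal leg | 1400.00 | 45.00 | 10.00 | 63000.00 | 14000.00
Σ | 2400.00 |  |  | 68000.00 | 64000.00
x̄ = 68000.00 / 2400.00 = 28.33 mm
ȳ = 64000.00 / 2400.00 = 26.67 mm

x̄ = 28.33 mm, ȳ = 26.67 mm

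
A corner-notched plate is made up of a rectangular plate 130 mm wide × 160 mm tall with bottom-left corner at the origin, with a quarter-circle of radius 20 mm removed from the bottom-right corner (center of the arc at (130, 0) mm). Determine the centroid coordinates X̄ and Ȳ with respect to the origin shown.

Part | A | x̄ᵢ | ȳᵢ | A·x̄ᵢ | A·ȳᵢ
plate | 20800.00 | 65.00 | 80.00 | 1352000.00 | 1664000.00
removed quarter-circle | -314.16 | 121.51 | 8.49 | -38174.04 | -2666.67
Σ | 20485.84 |  |  | 1313825.96 | 1661333.33
X̄ = 1313825.96 / 20485.84 = 64.13 mm
Ȳ = 1661333.33 / 20485.84 = 81.10 mm

X̄ = 64.13 mm, Ȳ = 81.10 mm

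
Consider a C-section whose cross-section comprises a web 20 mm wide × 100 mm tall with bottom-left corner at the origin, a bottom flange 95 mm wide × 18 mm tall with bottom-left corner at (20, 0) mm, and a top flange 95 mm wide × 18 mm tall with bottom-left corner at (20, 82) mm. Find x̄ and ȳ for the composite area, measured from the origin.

x̄ = 46.28 mm, ȳ = 50.00 mm

web: A = 20 × 100 = 2000.00, centroid at (10.00, 50.00).
bottom flange: A = 95 × 18 = 1710.00, centroid at (67.50, 9.00).
top flange: A = 95 × 18 = 1710.00, centroid at (67.50, 91.00).
ΣA = 5420.00 mm²
ΣAx̄ = (2000.00)(10.00) + (1710.00)(67.50) + (1710.00)(67.50) = 250850.00 mm³
ΣAȳ = (2000.00)(50.00) + (1710.00)(9.00) + (1710.00)(91.00) = 271000.00 mm³
x̄ = 250850.00 / 5420.00 = 46.28 mm
ȳ = 271000.00 / 5420.00 = 50.00 mm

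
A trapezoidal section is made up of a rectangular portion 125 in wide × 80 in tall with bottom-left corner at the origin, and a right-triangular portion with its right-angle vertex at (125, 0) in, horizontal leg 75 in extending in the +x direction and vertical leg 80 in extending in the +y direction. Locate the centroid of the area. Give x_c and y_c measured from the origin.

Part | A | x̄ᵢ | ȳᵢ | A·x̄ᵢ | A·ȳᵢ
rectangular portion | 10000.00 | 62.50 | 40.00 | 625000.00 | 400000.00
triangular portion | 3000.00 | 150.00 | 26.67 | 450000.00 | 80000.00
Σ | 13000.00 |  |  | 1075000.00 | 480000.00
x_c = 1075000.00 / 13000.00 = 82.69 in
y_c = 480000.00 / 13000.00 = 36.92 in

x_c = 82.69 in, y_c = 36.92 in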